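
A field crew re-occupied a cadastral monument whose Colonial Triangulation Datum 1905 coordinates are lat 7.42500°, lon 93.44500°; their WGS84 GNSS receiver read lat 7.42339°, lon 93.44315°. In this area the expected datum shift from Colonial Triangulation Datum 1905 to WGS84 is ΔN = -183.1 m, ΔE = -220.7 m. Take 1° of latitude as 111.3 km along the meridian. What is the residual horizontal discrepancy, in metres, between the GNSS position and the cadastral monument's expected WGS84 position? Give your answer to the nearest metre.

17 m

Observed coordinate differences: Δφ = -0.00161°, Δλ = -0.00185°.
Converting to metres (1° lat = 111300 m, cos φ = 0.991615): observed ΔN = -179.2 m, observed ΔE = -204.2 m.
Subtracting the expected shift leaves a residual of -179.2 − (-183.1) = 3.9 m north and -204.2 − (-220.7) = 16.5 m east.
Residual distance = √(3.9² + 16.5²) = 17.0 m.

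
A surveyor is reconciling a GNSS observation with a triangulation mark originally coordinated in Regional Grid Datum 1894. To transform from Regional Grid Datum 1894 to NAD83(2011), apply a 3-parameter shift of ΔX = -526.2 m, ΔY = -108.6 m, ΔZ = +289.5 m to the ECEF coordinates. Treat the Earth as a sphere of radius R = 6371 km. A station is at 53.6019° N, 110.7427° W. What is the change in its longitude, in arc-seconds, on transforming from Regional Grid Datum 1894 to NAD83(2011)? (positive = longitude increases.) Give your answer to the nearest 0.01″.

Δλ = -24.75″

sin φ = 0.804913, cos φ = 0.593392, sin λ = -0.935180, cos λ = -0.354172.
East component: ΔE = −sin λ·ΔX + cos λ·ΔY = −(-0.935180)(-526.2) + (-0.354172)(-108.6) = -453.63 m.
1° of latitude spans πR/180 = 111195 m; at latitude φ, 1° of longitude spans that × cos φ = 65982.2 m, so Δλ = -453.63 / 65982.2 × 3600 = -24.750″.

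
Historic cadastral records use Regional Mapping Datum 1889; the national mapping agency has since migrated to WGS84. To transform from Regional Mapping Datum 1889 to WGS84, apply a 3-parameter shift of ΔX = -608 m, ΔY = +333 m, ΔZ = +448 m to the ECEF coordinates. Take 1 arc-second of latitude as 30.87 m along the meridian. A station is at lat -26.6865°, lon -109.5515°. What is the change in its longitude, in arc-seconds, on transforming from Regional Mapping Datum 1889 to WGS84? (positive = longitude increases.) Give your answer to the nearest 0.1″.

Δλ = -24.8″

sin φ = -0.449108, cos φ = 0.893477, sin λ = -0.942341, cos λ = -0.334654.
East component: ΔE = −sin λ·ΔX + cos λ·ΔY = −(-0.942341)(-608) + (-0.334654)(333) = -684.38 m.
1° of latitude spans 3600 × 30.87 = 111132 m; at latitude φ, 1° of longitude spans that × cos φ = 99293.9 m, so Δλ = -684.38 / 99293.9 × 3600 = -24.813″.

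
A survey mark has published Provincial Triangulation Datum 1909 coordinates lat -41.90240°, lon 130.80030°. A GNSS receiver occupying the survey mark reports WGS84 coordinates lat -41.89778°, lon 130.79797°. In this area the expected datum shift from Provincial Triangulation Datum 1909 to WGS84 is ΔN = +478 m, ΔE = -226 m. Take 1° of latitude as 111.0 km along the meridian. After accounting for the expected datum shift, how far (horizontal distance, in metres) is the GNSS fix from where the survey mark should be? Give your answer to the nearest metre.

Observed coordinate differences: Δφ = +0.00462°, Δλ = -0.00233°.
Converting to metres (1° lat = 111000 m, cos φ = 0.744284): observed ΔN = 512.8 m, observed ΔE = -192.5 m.
Subtracting the expected shift leaves a residual of 512.8 − (478) = 34.8 m north and -192.5 − (-226) = 33.5 m east.
Residual distance = √(34.8² + 33.5²) = 48.3 m.

48 m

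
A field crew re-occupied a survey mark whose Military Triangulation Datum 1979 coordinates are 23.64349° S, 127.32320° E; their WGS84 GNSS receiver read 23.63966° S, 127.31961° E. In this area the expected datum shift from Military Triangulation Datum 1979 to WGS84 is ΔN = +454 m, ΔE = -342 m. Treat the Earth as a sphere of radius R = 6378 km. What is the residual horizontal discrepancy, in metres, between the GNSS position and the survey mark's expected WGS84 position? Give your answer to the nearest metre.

37 m

Observed coordinate differences: Δφ = +0.00383°, Δλ = -0.00359°.
Converting to metres (1° lat = 111317 m, cos φ = 0.916059): observed ΔN = 426.3 m, observed ΔE = -366.1 m.
Subtracting the expected shift leaves a residual of 426.3 − (454) = -27.7 m north and -366.1 − (-342) = -24.1 m east.
Residual distance = √((-27.7)² + (-24.1)²) = 36.7 m.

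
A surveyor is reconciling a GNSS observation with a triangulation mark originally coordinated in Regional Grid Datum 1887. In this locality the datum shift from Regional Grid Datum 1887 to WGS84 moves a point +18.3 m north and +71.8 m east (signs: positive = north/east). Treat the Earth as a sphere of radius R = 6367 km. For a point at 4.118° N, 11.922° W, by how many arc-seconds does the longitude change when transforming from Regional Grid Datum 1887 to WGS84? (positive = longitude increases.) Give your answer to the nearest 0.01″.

At latitude 4.118°, cos φ = 0.997418.
One radian of longitude at latitude φ spans R cos φ, so Δλ = ΔE / (R cos φ) = 71.8 / (6367000 × 0.997418) = 1.1306e-05 rad = 2.332″.

Δλ = 2.33″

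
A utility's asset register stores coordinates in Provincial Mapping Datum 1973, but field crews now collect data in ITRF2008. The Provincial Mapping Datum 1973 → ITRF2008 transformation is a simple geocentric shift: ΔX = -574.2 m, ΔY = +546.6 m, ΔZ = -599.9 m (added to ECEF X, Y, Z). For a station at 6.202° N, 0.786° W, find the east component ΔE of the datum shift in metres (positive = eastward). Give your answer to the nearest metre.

ΔE = 539 m

At φ = 6.202°, λ = -0.786°: sin φ = 0.108034, cos φ = 0.994147, sin λ = -0.013718, cos λ = 0.999906.
ΔE = −sin λ·ΔX + cos λ·ΔY = −(-0.013718)·(-574.2) + (0.999906)·(546.6) = 538.67 m.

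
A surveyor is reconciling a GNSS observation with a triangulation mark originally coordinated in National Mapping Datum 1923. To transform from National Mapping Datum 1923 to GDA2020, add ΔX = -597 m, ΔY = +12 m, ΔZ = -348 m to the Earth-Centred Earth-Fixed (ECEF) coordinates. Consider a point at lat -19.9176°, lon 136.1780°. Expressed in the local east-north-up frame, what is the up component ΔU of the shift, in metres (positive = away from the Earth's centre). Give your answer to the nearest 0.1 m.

ΔU = 531.3 m

The local up (radial) axis is (cos φ cos λ, cos φ sin λ, sin φ), giving ΔU = 404.967 + 7.812 + 118.553 = 531.33 m.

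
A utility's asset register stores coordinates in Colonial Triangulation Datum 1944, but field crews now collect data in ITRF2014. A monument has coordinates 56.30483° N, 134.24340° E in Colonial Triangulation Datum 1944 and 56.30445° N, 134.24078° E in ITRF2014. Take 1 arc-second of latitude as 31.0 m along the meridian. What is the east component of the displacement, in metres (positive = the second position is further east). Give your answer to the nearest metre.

ΔE = -162 m

Δφ = 56.30445° − 56.30483° = -0.00038°; Δλ = 134.24078° − 134.24340° = -0.00262°.
1° of latitude = 3600 × 31.00 = 111600 m.
ΔN = Δφ × 111600 = -42.4 m; ΔE = Δλ × 111600 × cos(56.30483°) = -0.00262 × 111600 × 0.554774 = -162.2 m.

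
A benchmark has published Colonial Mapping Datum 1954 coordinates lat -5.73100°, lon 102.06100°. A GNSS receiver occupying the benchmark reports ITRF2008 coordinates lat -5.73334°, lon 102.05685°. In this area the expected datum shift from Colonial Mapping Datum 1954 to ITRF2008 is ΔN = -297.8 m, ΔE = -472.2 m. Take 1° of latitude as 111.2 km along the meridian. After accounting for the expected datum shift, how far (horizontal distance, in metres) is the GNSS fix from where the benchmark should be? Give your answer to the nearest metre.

40 m

Observed coordinate differences: Δφ = -0.00234°, Δλ = -0.00415°.
Converting to metres (1° lat = 111200 m, cos φ = 0.995002): observed ΔN = -260.2 m, observed ΔE = -459.2 m.
Subtracting the expected shift leaves a residual of -260.2 − (-297.8) = 37.6 m north and -459.2 − (-472.2) = 13.0 m east.
Residual distance = √(37.6² + 13.0²) = 39.8 m.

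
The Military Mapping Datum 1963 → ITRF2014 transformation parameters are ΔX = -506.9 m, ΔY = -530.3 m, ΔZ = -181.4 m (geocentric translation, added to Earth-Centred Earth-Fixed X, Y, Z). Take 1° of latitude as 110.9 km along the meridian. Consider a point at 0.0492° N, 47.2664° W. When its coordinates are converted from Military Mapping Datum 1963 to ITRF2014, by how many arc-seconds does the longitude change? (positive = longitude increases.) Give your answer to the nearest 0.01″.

Δλ = -23.77″

sin φ = 0.000859, cos φ = 1.000000, sin λ = -0.734517, cos λ = 0.678591.
East component: ΔE = −sin λ·ΔX + cos λ·ΔY = −(-0.734517)(-506.9) + (0.678591)(-530.3) = -732.18 m.
1° of latitude spans 110900 m; at latitude φ, 1° of longitude spans that × cos φ = 110900.0 m, so Δλ = -732.18 / 110900.0 × 3600 = -23.768″.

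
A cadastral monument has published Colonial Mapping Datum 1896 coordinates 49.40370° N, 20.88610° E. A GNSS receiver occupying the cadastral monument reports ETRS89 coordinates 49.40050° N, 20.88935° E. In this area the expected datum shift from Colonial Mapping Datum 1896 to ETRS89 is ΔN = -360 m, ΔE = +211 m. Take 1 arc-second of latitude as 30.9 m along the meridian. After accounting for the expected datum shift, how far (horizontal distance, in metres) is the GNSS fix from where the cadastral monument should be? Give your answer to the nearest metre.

25 m

Observed coordinate differences: Δφ = -0.00320°, Δλ = +0.00325°.
Converting to metres (1° lat = 111240 m, cos φ = 0.650725): observed ΔN = -356.0 m, observed ΔE = 235.3 m.
Subtracting the expected shift leaves a residual of -356.0 − (-360) = 4.0 m north and 235.3 − (211) = 24.3 m east.
Residual distance = √(4.0² + 24.3²) = 24.6 m.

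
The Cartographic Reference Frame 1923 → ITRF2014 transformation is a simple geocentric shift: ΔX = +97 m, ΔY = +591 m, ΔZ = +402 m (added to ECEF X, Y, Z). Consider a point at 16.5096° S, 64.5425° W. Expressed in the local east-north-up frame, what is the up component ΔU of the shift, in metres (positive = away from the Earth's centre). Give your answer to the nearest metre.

ΔU = -586 m

The local up (radial) axis is (cos φ cos λ, cos φ sin λ, sin φ), giving ΔU = 39.976 − 511.617 − 114.239 = -585.88 m.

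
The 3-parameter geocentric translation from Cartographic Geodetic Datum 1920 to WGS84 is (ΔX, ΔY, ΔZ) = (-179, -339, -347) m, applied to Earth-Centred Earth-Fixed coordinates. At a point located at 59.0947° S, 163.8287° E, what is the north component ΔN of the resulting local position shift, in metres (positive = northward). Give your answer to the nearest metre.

At φ = -59.0947°, λ = 163.8287°: sin φ = -0.858017, cos φ = 0.513621, sin λ = 0.278510, cos λ = -0.960433.
ΔN = −sin φ cos λ·ΔX − sin φ sin λ·ΔY + cos φ·ΔZ = −(-0.858017)(-0.960433)(-179) − (-0.858017)(0.278510)(-339) + (0.513621)(-347) = -111.73 m.

ΔN = -112 m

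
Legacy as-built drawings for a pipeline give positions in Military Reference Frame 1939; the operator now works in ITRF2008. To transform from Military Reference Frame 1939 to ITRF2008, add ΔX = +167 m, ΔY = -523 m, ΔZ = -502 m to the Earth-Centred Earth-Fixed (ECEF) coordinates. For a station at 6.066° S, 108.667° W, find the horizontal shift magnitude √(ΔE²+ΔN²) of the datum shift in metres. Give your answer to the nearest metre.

At φ = -6.066°, λ = -108.667°: sin φ = -0.105674, cos φ = 0.994401, sin λ = -0.947395, cos λ = -0.320067.
ΔE = −sin λ·ΔX + cos λ·ΔY = −(-0.947395)·(167) + (-0.320067)·(-523) = 325.61 m.
ΔN = −sin φ cos λ·ΔX − sin φ sin λ·ΔY + cos φ·ΔZ = −(-0.105674)(-0.320067)(167) − (-0.105674)(-0.947395)(-523) + (0.994401)(-502) = -452.48 m.
Horizontal magnitude = √(ΔE² + ΔN²) = √(325.61² + (-452.48)²) = 557.46 m.

557 m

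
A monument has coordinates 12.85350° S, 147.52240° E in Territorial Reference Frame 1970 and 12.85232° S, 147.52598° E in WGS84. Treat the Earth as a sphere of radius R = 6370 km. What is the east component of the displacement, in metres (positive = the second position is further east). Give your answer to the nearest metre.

ΔE = 388 m

Δφ = -12.85232° − -12.85350° = +0.00118°; Δλ = 147.52598° − 147.52240° = +0.00358°.
1° along a meridian = πR/180 = 111177 m.
ΔN = Δφ × 111177 = 131.2 m; ΔE = Δλ × 111177 × cos(-12.85350°) = +0.00358 × 111177 × 0.974942 = 388.0 m.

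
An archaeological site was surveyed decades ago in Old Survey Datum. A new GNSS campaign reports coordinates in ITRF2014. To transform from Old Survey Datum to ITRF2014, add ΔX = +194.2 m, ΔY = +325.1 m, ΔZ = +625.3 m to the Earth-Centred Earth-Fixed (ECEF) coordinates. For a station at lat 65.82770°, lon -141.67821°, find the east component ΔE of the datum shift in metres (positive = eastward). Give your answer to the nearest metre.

The local east axis at (φ, λ) is (−sin λ, cos λ, 0), so ΔE = −sin(-141.67821°)·194.2 + cos(-141.67821°)·325.1 = -134.64 m.

ΔE = -135 m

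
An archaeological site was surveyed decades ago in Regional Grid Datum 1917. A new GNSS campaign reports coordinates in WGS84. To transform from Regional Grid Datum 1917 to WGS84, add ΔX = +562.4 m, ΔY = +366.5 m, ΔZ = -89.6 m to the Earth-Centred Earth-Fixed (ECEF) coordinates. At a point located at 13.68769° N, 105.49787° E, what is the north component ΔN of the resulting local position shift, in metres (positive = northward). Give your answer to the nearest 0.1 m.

ΔN = -135.1 m

At φ = 13.68769°, λ = 105.49787°: sin φ = 0.236629, cos φ = 0.971600, sin λ = 0.963640, cos λ = -0.267203.
ΔN = −sin φ cos λ·ΔX − sin φ sin λ·ΔY + cos φ·ΔZ = −(0.236629)(-0.267203)(562.4) − (0.236629)(0.963640)(366.5) + (0.971600)(-89.6) = -135.07 m.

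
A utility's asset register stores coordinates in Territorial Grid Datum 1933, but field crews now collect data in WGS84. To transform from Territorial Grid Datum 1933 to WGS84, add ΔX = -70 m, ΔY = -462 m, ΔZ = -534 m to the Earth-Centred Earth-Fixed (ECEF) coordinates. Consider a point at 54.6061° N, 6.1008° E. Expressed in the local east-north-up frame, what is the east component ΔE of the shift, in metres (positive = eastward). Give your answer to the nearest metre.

At φ = 54.6061°, λ = 6.1008°: sin φ = 0.815189, cos φ = 0.579194, sin λ = 0.106278, cos λ = 0.994336.
ΔE = −sin λ·ΔX + cos λ·ΔY = −(0.106278)·(-70) + (0.994336)·(-462) = -451.94 m.

ΔE = -452 m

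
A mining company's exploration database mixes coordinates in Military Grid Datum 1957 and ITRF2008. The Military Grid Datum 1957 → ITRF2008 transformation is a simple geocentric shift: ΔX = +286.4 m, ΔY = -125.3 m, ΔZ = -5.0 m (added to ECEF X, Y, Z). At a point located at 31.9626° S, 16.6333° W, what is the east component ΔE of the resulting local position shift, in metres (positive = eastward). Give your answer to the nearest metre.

ΔE = -38 m

At φ = -31.9626°, λ = -16.6333°: sin φ = -0.529366, cos φ = 0.848394, sin λ = -0.286245, cos λ = 0.958156.
ΔE = −sin λ·ΔX + cos λ·ΔY = −(-0.286245)·(286.4) + (0.958156)·(-125.3) = -38.08 m.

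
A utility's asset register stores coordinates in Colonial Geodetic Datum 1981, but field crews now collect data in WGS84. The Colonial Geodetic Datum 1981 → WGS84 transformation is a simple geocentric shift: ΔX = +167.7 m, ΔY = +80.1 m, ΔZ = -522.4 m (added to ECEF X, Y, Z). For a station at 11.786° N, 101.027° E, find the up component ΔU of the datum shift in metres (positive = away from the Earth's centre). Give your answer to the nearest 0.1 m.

At φ = 11.786°, λ = 101.027°: sin φ = 0.204257, cos φ = 0.978917, sin λ = 0.981537, cos λ = -0.191272.
ΔU = cos φ cos λ·ΔX + cos φ sin λ·ΔY + sin φ·ΔZ = (0.978917)(-0.191272)(167.7) + (0.978917)(0.981537)(80.1) + (0.204257)(-522.4) = -61.14 m.

ΔU = -61.1 m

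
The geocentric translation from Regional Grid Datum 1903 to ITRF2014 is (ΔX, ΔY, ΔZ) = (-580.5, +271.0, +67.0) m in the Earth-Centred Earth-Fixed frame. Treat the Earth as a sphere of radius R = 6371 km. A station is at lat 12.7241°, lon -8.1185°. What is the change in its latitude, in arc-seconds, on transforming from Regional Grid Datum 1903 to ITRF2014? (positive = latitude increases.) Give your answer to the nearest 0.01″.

Δφ = 6.49″

sin φ = 0.220257, cos φ = 0.975442, sin λ = -0.141221, cos λ = 0.989978.
North component: ΔN = −sin φ cos λ·ΔX − sin φ sin λ·ΔY + cos φ·ΔZ = −(0.220257)(0.989978)(-580.5) − (0.220257)(-0.141221)(271.0) + (0.975442)(67.0) = 200.36 m.
1° of latitude spans πR/180 = 111195 m, so Δφ = 200.36 / 111195 × 3600 = 6.487″.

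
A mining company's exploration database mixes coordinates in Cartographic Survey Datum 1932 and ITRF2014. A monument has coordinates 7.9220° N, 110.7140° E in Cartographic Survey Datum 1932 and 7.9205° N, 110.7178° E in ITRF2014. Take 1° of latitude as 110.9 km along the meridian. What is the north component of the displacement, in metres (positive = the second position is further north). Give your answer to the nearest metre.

ΔN = -166 m

Δφ = 7.9205° − 7.9220° = -0.0015°; Δλ = 110.7178° − 110.7140° = +0.0038°.
ΔN = Δφ × 110900 = -166.4 m; ΔE = Δλ × 110900 × cos(7.9220°) = +0.0038 × 110900 × 0.990457 = 417.4 m.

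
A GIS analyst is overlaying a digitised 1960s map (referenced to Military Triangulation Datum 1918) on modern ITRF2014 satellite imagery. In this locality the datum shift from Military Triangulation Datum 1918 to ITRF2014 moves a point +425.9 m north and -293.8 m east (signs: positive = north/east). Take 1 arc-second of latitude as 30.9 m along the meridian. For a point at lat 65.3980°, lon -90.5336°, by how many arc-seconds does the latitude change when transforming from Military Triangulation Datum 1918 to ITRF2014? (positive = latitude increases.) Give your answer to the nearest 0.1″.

Δφ = 13.8″

1″ of latitude = 30.90 m, so Δφ = 425.9 / 30.90 = 13.783″.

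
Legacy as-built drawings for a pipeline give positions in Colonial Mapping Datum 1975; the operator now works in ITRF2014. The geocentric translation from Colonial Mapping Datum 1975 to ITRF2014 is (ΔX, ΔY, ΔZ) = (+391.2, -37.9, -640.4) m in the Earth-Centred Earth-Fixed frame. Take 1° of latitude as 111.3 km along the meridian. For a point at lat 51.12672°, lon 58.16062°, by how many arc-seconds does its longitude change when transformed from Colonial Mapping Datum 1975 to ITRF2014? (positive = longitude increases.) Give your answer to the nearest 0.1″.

Δλ = -18.2″

sin φ = 0.778536, cos φ = 0.627600, sin λ = 0.849530, cos λ = 0.527540.
East component: ΔE = −sin λ·ΔX + cos λ·ΔY = −(0.849530)(391.2) + (0.527540)(-37.9) = -352.33 m.
1° of latitude spans 111300 m; at latitude φ, 1° of longitude spans that × cos φ = 69851.9 m, so Δλ = -352.33 / 69851.9 × 3600 = -18.158″.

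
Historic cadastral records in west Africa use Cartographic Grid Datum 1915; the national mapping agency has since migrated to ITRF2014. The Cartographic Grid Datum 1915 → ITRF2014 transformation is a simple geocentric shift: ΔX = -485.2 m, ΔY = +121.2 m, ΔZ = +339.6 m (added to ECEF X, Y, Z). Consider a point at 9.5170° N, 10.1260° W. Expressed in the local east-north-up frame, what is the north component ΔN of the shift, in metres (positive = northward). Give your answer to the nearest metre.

At φ = 9.5170°, λ = -10.1260°: sin φ = 0.165340, cos φ = 0.986237, sin λ = -0.175813, cos λ = 0.984423.
ΔN = −sin φ cos λ·ΔX − sin φ sin λ·ΔY + cos φ·ΔZ = −(0.165340)(0.984423)(-485.2) − (0.165340)(-0.175813)(121.2) + (0.986237)(339.6) = 417.42 m.

ΔN = 417 m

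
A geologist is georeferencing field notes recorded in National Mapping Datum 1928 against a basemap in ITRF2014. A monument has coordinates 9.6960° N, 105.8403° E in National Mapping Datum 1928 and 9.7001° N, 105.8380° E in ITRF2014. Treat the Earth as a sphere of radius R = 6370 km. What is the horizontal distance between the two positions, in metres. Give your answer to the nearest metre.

521 m

Δφ = 9.7001° − 9.6960° = +0.0041°; Δλ = 105.8380° − 105.8403° = -0.0023°.
1° along a meridian = πR/180 = 111177 m.
ΔN = Δφ × 111177 = 455.8 m; ΔE = Δλ × 111177 × cos(9.6960°) = -0.0023 × 111177 × 0.985715 = -252.1 m.
Distance = √(ΔE² + ΔN²) = √((-252.1)² + 455.8²) = 520.9 m.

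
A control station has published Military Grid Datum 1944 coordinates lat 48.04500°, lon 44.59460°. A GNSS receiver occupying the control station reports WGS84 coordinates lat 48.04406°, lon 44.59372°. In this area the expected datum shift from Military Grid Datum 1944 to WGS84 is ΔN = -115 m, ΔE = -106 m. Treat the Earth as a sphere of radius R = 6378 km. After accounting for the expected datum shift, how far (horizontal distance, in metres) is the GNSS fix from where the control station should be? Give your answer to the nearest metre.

42 m

Observed coordinate differences: Δφ = -0.00094°, Δλ = -0.00088°.
Converting to metres (1° lat = 111317 m, cos φ = 0.668547): observed ΔN = -104.6 m, observed ΔE = -65.5 m.
Subtracting the expected shift leaves a residual of -104.6 − (-115) = 10.4 m north and -65.5 − (-106) = 40.5 m east.
Residual distance = √(10.4² + 40.5²) = 41.8 m.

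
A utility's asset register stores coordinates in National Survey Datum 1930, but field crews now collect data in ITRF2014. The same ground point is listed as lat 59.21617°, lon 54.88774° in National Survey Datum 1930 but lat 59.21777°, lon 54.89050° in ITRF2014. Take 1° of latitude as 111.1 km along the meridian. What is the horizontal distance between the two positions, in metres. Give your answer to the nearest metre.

237 m

Δφ = 59.21777° − 59.21617° = +0.00160°; Δλ = 54.89050° − 54.88774° = +0.00276°.
ΔN = Δφ × 111100 = 177.8 m; ΔE = Δλ × 111100 × cos(59.21617°) = +0.00276 × 111100 × 0.511800 = 156.9 m.
Distance = √(ΔE² + ΔN²) = √(156.9² + 177.8²) = 237.1 m.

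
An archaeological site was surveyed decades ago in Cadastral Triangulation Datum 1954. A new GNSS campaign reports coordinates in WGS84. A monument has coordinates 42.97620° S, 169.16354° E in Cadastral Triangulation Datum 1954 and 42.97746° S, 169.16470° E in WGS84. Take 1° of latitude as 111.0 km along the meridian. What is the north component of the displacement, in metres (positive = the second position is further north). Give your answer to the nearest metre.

ΔN = -140 m

Δφ = -42.97746° − -42.97620° = -0.00126°; Δλ = 169.16470° − 169.16354° = +0.00116°.
ΔN = Δφ × 111000 = -139.9 m; ΔE = Δλ × 111000 × cos(-42.97620°) = +0.00116 × 111000 × 0.731637 = 94.2 m.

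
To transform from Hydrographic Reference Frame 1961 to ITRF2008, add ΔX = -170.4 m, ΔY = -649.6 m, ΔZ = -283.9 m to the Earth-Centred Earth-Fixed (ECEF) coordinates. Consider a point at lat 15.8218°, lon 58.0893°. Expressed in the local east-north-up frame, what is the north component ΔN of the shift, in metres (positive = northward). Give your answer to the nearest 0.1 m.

ΔN = -98.2 m

At φ = 15.8218°, λ = 58.0893°: sin φ = 0.272646, cos φ = 0.962114, sin λ = 0.848873, cos λ = 0.528597.
ΔN = −sin φ cos λ·ΔX − sin φ sin λ·ΔY + cos φ·ΔZ = −(0.272646)(0.528597)(-170.4) − (0.272646)(0.848873)(-649.6) + (0.962114)(-283.9) = -98.24 m.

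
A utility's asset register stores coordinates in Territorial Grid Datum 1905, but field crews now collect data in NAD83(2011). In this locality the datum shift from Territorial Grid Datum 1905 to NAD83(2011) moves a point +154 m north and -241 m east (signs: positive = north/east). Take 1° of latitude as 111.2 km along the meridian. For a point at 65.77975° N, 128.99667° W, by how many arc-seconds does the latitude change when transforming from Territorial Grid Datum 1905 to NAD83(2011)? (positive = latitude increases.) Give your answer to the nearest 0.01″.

1° of latitude = 111.2 km, so Δφ = 154.0 / 111200 = 0.0013849° = 4.986″.

Δφ = 4.99″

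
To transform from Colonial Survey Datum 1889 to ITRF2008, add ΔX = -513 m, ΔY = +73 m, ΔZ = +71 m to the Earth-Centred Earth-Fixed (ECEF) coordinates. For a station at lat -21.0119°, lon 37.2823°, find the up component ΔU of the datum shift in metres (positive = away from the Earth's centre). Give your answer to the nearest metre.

The local up (radial) axis is (cos φ cos λ, cos φ sin λ, sin φ), giving ΔU = -381.033 + 41.279 − 25.458 = -365.21 m.

ΔU = -365 m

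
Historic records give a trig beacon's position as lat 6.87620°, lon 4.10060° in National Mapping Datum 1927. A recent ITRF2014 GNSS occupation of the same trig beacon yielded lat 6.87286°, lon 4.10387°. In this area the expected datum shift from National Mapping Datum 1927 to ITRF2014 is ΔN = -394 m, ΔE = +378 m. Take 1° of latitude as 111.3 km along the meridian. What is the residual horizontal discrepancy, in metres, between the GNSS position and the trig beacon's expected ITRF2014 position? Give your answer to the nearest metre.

Observed coordinate differences: Δφ = -0.00334°, Δλ = +0.00327°.
Converting to metres (1° lat = 111300 m, cos φ = 0.992807): observed ΔN = -371.7 m, observed ΔE = 361.3 m.
Subtracting the expected shift leaves a residual of -371.7 − (-394) = 22.3 m north and 361.3 − (378) = -16.7 m east.
Residual distance = √(22.3² + (-16.7)²) = 27.8 m.

28 m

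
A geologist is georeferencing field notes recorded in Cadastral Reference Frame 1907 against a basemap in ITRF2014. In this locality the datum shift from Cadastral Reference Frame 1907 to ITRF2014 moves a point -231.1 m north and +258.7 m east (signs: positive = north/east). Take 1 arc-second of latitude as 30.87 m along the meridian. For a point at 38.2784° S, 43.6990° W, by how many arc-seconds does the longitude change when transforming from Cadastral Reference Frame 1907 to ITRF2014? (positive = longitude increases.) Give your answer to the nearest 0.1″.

Δλ = 10.7″

At latitude -38.2784°, cos φ = 0.785010.
1″ of longitude at this latitude = 30.87 × cos φ = 24.2333 m, so Δλ = 258.7 / 24.2333 = 10.675″.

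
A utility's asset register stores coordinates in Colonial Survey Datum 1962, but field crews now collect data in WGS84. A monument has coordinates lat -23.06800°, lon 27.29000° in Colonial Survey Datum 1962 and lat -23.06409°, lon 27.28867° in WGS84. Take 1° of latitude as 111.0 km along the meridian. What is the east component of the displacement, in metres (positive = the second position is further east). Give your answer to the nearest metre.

Δφ = -23.06409° − -23.06800° = +0.00391°; Δλ = 27.28867° − 27.29000° = -0.00133°.
ΔN = Δφ × 111000 = 434.0 m; ΔE = Δλ × 111000 × cos(-23.06800°) = -0.00133 × 111000 × 0.920040 = -135.8 m.

ΔE = -136 m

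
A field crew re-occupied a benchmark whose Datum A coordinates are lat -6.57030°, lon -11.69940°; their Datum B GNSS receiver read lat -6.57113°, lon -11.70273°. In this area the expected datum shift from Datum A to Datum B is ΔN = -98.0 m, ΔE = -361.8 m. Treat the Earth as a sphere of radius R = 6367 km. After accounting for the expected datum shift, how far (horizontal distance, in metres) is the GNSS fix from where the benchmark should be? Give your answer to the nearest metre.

Observed coordinate differences: Δφ = -0.00083°, Δλ = -0.00333°.
Converting to metres (1° lat = 111125 m, cos φ = 0.993432): observed ΔN = -92.2 m, observed ΔE = -367.6 m.
Subtracting the expected shift leaves a residual of -92.2 − (-98.0) = 5.8 m north and -367.6 − (-361.8) = -5.8 m east.
Residual distance = √(5.8² + (-5.8)²) = 8.2 m.

8 m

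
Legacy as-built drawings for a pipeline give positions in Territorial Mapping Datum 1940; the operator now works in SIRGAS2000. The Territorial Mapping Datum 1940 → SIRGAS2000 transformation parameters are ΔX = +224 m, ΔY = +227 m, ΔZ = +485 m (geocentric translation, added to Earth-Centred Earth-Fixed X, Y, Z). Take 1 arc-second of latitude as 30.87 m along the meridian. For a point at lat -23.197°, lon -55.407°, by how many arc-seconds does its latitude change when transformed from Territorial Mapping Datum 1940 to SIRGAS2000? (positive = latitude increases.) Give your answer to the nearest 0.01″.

Δφ = 13.68″

sin φ = -0.393894, cos φ = 0.919156, sin λ = -0.823206, cos λ = 0.567743.
North component: ΔN = −sin φ cos λ·ΔX − sin φ sin λ·ΔY + cos φ·ΔZ = −(-0.393894)(0.567743)(224) − (-0.393894)(-0.823206)(227) + (0.919156)(485) = 422.28 m.
1° of latitude spans 3600 × 30.87 = 111132 m, so Δφ = 422.28 / 111132 × 3600 = 13.679″.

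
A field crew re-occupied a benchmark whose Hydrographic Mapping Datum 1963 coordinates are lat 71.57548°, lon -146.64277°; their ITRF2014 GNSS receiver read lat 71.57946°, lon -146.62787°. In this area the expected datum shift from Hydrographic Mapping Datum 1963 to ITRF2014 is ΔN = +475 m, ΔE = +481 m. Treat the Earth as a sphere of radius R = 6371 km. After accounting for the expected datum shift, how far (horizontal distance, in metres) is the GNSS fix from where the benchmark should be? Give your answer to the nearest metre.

Observed coordinate differences: Δφ = +0.00398°, Δλ = +0.01490°.
Converting to metres (1° lat = 111195 m, cos φ = 0.316055): observed ΔN = 442.6 m, observed ΔE = 523.6 m.
Subtracting the expected shift leaves a residual of 442.6 − (475) = -32.4 m north and 523.6 − (481) = 42.6 m east.
Residual distance = √((-32.4)² + 42.6²) = 53.6 m.

54 m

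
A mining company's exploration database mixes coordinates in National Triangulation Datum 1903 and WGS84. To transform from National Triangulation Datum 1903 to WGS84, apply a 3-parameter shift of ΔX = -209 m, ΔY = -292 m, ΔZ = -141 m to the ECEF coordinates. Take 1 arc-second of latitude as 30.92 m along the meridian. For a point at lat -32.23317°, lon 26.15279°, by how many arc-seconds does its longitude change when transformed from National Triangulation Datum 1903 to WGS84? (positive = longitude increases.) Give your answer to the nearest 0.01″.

sin φ = -0.533366, cos φ = 0.845885, sin λ = 0.440766, cos λ = 0.897622.
East component: ΔE = −sin λ·ΔX + cos λ·ΔY = −(0.440766)(-209) + (0.897622)(-292) = -169.99 m.
1° of latitude spans 3600 × 30.92 = 111312 m; at latitude φ, 1° of longitude spans that × cos φ = 94157.1 m, so Δλ = -169.99 / 94157.1 × 3600 = -6.499″.

Δλ = -6.50″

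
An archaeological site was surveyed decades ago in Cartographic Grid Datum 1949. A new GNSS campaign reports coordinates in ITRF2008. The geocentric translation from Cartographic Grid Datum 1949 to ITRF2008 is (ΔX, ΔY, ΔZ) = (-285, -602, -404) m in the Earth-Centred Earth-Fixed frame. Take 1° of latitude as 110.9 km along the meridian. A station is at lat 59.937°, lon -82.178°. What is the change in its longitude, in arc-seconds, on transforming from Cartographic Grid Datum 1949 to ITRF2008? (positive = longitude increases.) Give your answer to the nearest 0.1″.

sin φ = 0.865475, cos φ = 0.500952, sin λ = -0.990696, cos λ = 0.136096.
East component: ΔE = −sin λ·ΔX + cos λ·ΔY = −(-0.990696)(-285) + (0.136096)(-602) = -364.28 m.
1° of latitude spans 110900 m; at latitude φ, 1° of longitude spans that × cos φ = 55555.6 m, so Δλ = -364.28 / 55555.6 × 3600 = -23.605″.

Δλ = -23.6″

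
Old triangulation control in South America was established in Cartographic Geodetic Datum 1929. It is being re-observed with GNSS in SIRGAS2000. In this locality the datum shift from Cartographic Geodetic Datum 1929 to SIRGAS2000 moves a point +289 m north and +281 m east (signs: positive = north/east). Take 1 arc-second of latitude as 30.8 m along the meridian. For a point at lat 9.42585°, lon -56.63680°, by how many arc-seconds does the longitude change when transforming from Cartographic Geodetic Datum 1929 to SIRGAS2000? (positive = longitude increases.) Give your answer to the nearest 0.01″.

At latitude 9.42585°, cos φ = 0.986498.
1″ of longitude at this latitude = 30.80 × cos φ = 30.3841 m, so Δλ = 281.0 / 30.3841 = 9.248″.

Δλ = 9.25″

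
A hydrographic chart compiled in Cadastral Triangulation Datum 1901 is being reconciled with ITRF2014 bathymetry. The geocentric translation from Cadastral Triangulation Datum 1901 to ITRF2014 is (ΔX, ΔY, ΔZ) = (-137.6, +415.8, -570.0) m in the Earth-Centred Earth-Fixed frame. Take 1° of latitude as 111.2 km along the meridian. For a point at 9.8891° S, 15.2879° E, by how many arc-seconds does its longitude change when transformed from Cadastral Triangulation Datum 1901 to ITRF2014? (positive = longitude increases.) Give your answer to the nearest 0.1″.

sin φ = -0.171742, cos φ = 0.985142, sin λ = 0.263669, cos λ = 0.964613.
East component: ΔE = −sin λ·ΔX + cos λ·ΔY = −(0.263669)(-137.6) + (0.964613)(415.8) = 437.37 m.
1° of latitude spans 111200 m; at latitude φ, 1° of longitude spans that × cos φ = 109547.8 m, so Δλ = 437.37 / 109547.8 × 3600 = 14.373″.

Δλ = 14.4″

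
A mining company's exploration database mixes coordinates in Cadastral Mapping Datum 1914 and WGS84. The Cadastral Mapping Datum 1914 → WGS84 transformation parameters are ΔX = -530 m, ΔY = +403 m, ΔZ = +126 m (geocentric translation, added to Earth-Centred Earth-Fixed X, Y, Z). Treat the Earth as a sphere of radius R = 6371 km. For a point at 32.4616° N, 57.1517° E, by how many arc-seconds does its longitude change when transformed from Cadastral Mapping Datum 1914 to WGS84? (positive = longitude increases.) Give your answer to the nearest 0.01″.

sin φ = 0.536734, cos φ = 0.843751, sin λ = 0.840110, cos λ = 0.542417.
East component: ΔE = −sin λ·ΔX + cos λ·ΔY = −(0.840110)(-530) + (0.542417)(403) = 663.85 m.
1° of latitude spans πR/180 = 111195 m; at latitude φ, 1° of longitude spans that × cos φ = 93820.9 m, so Δλ = 663.85 / 93820.9 × 3600 = 25.473″.

Δλ = 25.47″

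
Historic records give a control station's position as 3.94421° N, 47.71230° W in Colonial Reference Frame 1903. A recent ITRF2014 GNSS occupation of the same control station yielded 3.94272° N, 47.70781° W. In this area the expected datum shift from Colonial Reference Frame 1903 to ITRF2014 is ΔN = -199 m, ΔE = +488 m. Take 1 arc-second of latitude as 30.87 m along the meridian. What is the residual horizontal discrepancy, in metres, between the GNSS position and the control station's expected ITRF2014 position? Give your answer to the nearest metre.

Observed coordinate differences: Δφ = -0.00149°, Δλ = +0.00449°.
Converting to metres (1° lat = 111132 m, cos φ = 0.997632): observed ΔN = -165.6 m, observed ΔE = 497.8 m.
Subtracting the expected shift leaves a residual of -165.6 − (-199) = 33.4 m north and 497.8 − (488) = 9.8 m east.
Residual distance = √(33.4² + 9.8²) = 34.8 m.

35 m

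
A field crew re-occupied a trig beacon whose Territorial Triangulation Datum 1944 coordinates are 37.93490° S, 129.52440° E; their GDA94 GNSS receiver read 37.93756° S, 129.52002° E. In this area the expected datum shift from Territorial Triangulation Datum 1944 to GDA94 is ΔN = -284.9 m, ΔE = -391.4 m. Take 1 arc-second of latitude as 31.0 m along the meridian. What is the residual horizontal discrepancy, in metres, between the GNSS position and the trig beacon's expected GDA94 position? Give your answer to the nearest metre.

13 m

Observed coordinate differences: Δφ = -0.00266°, Δλ = -0.00438°.
Converting to metres (1° lat = 111600 m, cos φ = 0.788710): observed ΔN = -296.9 m, observed ΔE = -385.5 m.
Subtracting the expected shift leaves a residual of -296.9 − (-284.9) = -12.0 m north and -385.5 − (-391.4) = 5.9 m east.
Residual distance = √((-12.0)² + 5.9²) = 13.3 m.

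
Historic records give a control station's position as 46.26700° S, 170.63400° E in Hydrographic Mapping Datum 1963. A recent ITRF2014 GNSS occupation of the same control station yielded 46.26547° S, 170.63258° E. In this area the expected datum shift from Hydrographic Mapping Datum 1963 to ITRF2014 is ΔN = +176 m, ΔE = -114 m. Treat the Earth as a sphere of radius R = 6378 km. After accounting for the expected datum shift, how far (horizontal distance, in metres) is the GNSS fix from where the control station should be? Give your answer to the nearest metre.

Observed coordinate differences: Δφ = +0.00153°, Δλ = -0.00142°.
Converting to metres (1° lat = 111317 m, cos φ = 0.691299): observed ΔN = 170.3 m, observed ΔE = -109.3 m.
Subtracting the expected shift leaves a residual of 170.3 − (176) = -5.7 m north and -109.3 − (-114) = 4.7 m east.
Residual distance = √((-5.7)² + 4.7²) = 7.4 m.

7 m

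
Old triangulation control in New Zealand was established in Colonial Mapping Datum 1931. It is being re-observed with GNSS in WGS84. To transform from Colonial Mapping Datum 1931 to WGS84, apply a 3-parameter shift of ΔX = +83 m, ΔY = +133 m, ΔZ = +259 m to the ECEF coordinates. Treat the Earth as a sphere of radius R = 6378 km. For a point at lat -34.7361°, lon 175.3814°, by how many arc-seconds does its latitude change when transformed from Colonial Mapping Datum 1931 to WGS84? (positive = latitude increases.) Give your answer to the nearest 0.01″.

Δφ = 5.56″

sin φ = -0.569797, cos φ = 0.821785, sin λ = 0.080523, cos λ = -0.996753.
North component: ΔN = −sin φ cos λ·ΔX − sin φ sin λ·ΔY + cos φ·ΔZ = −(-0.569797)(-0.996753)(83) − (-0.569797)(0.080523)(133) + (0.821785)(259) = 171.80 m.
1° of latitude spans πR/180 = 111317 m, so Δφ = 171.80 / 111317 × 3600 = 5.556″.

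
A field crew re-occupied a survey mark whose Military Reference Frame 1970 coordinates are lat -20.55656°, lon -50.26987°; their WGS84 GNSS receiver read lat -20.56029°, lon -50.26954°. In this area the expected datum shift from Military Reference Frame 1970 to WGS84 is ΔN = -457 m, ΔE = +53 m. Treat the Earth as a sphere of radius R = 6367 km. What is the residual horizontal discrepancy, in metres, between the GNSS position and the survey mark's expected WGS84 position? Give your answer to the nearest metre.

46 m

Observed coordinate differences: Δφ = -0.00373°, Δλ = +0.00033°.
Converting to metres (1° lat = 111125 m, cos φ = 0.936326): observed ΔN = -414.5 m, observed ΔE = 34.3 m.
Subtracting the expected shift leaves a residual of -414.5 − (-457) = 42.5 m north and 34.3 − (53) = -18.7 m east.
Residual distance = √(42.5² + (-18.7)²) = 46.4 m.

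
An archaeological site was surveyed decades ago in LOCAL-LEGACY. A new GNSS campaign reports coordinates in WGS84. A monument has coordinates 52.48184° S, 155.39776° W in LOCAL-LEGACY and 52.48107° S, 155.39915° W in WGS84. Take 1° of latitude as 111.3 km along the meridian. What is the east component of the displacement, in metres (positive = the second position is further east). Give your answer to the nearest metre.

ΔE = -94 m

Δφ = -52.48107° − -52.48184° = +0.00077°; Δλ = -155.39915° − -155.39776° = -0.00139°.
ΔN = Δφ × 111300 = 85.7 m; ΔE = Δλ × 111300 × cos(-52.48184°) = -0.00139 × 111300 × 0.609013 = -94.2 m.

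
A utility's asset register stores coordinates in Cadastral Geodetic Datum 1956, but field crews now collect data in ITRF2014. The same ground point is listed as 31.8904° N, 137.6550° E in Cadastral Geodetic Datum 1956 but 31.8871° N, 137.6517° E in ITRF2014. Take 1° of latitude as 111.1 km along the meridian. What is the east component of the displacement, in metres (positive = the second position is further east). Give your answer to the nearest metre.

ΔE = -311 m

Δφ = 31.8871° − 31.8904° = -0.0033°; Δλ = 137.6517° − 137.6550° = -0.0033°.
ΔN = Δφ × 111100 = -366.6 m; ΔE = Δλ × 111100 × cos(31.8904°) = -0.0033 × 111100 × 0.849060 = -311.3 m.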